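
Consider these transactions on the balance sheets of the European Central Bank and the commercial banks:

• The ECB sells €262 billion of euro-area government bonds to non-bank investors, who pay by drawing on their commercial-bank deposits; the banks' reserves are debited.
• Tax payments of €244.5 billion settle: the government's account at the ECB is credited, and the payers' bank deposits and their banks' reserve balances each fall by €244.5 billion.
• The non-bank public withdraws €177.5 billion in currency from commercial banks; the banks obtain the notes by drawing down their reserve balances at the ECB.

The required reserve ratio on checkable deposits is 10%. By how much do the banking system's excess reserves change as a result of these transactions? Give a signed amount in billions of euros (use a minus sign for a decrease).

-€615.6 billion

Asset sale (to non-banks) €262 billion: reserves −€262B, deposits −€262B.
Government account inflow €244.5 billion: reserves −€244.5B, deposits −€244.5B.
Currency withdrawal €177.5 billion: reserves −€177.5B, deposits −€177.5B.
Totals: Δreserves = −€684B, Δdeposits = −€684B.
Δrequired reserves = 10% × −€684B = −€68.4B.
Δexcess reserves = Δreserves − Δrequired = −€684B − (−€68.4B) = -€615.6 billion.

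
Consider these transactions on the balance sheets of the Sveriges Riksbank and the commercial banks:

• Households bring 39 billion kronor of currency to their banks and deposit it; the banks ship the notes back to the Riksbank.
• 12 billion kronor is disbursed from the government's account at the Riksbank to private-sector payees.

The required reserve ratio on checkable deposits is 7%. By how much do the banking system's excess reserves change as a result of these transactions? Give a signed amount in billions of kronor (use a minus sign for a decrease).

Currency deposit 39 billion kronor: reserves +39B, deposits +39B.
Government spending 12 billion kronor: reserves +12B, deposits +12B.
Totals: Δreserves = +51B, Δdeposits = +51B.
Δrequired reserves = 7% × +51B = +3.57B.
Δexcess reserves = Δreserves − Δrequired = +51B − (+3.57B) = +47.43 billion.

+47.43 billion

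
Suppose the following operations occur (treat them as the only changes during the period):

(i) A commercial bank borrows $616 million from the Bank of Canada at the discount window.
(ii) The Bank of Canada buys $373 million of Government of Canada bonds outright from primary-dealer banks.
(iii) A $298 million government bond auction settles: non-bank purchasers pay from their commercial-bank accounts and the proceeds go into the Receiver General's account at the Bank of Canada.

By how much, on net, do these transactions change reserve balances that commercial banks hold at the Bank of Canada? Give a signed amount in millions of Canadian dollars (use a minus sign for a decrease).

Discount-window loan $616 million: the loan is credited to the bank's reserve account → +$616M.
OMO purchase (from banks) $373 million: the Bank of Canada pays by crediting reserve accounts → +$373M.
Government account inflow $298 million: funds move from bank reserves into the government account → −$298M.
Net: 616 + 373 − 298 = +$691 million.

+$691 million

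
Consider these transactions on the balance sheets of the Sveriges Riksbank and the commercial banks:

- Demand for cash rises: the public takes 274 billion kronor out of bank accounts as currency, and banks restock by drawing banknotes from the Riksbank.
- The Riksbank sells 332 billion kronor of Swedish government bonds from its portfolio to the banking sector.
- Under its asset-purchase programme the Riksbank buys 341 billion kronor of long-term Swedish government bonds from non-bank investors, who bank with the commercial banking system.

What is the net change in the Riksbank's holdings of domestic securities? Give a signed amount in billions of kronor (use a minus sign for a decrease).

Currency withdrawal 274 billion kronor: the Riksbank's securities portfolio is untouched → 0.
OMO sale (to banks) 332 billion kronor: securities removed from the Riksbank's portfolio → −332B.
Asset purchase (from non-banks) 341 billion kronor: securities added to the Riksbank's portfolio → +341B.
Net: 0 − 332 + 341 = +9 billion.

+9 billion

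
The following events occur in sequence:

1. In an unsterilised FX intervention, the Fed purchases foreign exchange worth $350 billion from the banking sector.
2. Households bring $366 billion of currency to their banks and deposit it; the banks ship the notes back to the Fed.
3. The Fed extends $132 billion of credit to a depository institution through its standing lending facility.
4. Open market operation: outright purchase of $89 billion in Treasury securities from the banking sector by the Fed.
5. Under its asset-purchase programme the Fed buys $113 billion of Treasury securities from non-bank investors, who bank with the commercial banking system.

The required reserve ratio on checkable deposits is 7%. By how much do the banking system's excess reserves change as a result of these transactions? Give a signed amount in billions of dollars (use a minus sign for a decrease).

+$1016.47 billion

FX purchase $350 billion: reserves +$350B, deposits 0.
Currency deposit $366 billion: reserves +$366B, deposits +$366B.
Discount-window loan $132 billion: reserves +$132B, deposits 0.
OMO purchase (from banks) $89 billion: reserves +$89B, deposits 0.
Asset purchase (from non-banks) $113 billion: reserves +$113B, deposits +$113B.
Totals: Δreserves = +$1050B, Δdeposits = +$479B.
Δrequired reserves = 7% × +$479B = +$33.53B.
Δexcess reserves = Δreserves − Δrequired = +$1050B − (+$33.53B) = +$1016.47 billion.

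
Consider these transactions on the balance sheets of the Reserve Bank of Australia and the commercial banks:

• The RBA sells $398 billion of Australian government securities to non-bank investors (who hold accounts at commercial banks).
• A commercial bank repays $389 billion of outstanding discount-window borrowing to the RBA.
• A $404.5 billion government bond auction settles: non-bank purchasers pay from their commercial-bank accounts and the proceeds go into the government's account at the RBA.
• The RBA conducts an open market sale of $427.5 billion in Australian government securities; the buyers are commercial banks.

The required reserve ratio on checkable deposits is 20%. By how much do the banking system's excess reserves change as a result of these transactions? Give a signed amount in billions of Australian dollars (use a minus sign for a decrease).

Asset sale (to non-banks) $398 billion: reserves −$398B, deposits −$398B.
Discount-window repayment $389 billion: reserves −$389B, deposits 0.
Government account inflow $404.5 billion: reserves −$404.5B, deposits −$404.5B.
OMO sale (to banks) $427.5 billion: reserves −$427.5B, deposits 0.
Totals: Δreserves = −$1619B, Δdeposits = −$802.5B.
Δrequired reserves = 20% × −$802.5B = −$160.5B.
Δexcess reserves = Δreserves − Δrequired = −$1619B − (−$160.5B) = -$1458.5 billion.

-$1458.5 billion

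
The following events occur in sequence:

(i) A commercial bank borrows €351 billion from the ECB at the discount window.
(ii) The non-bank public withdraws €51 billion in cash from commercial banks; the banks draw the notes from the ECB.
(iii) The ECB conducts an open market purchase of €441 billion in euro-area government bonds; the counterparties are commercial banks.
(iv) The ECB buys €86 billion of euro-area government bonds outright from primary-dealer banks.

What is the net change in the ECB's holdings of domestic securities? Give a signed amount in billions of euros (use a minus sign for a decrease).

+€527 billion

Discount-window loan €351 billion: the ECB's securities portfolio is untouched → 0.
Currency withdrawal €51 billion: the ECB's securities portfolio is untouched → 0.
OMO purchase (from banks) €441 billion: securities added to the ECB's portfolio → +€441B.
OMO purchase (from banks) €86 billion: securities added to the ECB's portfolio → +€86B.
Net: 0 + 0 + 441 + 86 = +€527 billion.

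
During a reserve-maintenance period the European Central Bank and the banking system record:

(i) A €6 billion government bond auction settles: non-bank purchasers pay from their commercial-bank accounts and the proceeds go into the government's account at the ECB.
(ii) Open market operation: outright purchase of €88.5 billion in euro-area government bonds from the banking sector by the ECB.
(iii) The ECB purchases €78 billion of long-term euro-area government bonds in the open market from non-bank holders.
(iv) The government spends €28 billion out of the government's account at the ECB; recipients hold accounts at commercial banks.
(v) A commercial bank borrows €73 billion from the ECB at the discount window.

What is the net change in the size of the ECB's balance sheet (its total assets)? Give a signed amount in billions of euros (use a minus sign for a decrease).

+€239.5 billion

ECB balance sheet:
  Assets:      Securities +€166.5B, Loans to banks +€73B
  Liabilities: Bank reserves +€261.5B, Government deposits −€22B
Commercial banking system:
  Assets:      Reserves at CB +€261.5B, Securities −€88.5B
  Liabilities: Checkable deposits +€100B, Borrowings from CB +€73B
Change in total ECB assets = +€239.5 billion.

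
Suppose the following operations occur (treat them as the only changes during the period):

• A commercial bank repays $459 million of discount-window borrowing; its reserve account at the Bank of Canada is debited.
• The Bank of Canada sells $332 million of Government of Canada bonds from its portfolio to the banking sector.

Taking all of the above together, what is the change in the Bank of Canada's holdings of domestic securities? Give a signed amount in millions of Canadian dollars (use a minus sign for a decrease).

-$332 million

Discount-window repayment $459 million: the Bank of Canada's securities portfolio is untouched → 0.
OMO sale (to banks) $332 million: securities removed from the Bank of Canada's portfolio → −$332M.
Net: 0 − 332 = -$332 million.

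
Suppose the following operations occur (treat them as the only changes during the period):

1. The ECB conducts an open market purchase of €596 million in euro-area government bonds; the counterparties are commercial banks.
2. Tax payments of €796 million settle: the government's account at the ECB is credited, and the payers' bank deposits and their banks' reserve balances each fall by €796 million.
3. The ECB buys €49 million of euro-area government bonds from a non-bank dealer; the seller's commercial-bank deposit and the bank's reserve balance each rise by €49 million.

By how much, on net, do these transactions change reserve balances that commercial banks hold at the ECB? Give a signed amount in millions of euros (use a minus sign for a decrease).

ECB balance sheet:
  Assets:      Securities +€645M
  Liabilities: Bank reserves −€151M, Government deposits +€796M
Commercial banking system:
  Assets:      Reserves at CB −€151M, Securities −€596M
  Liabilities: Checkable deposits −€747M
So the change in reserve balances that commercial banks hold at the ECB is -€151 million.

-€151 million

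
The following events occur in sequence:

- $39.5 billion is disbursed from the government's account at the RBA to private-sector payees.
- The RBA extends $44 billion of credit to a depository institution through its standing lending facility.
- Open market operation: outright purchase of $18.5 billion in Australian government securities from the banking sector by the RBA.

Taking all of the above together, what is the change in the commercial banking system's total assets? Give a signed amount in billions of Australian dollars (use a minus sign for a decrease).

+$83.5 billion

RBA balance sheet:
  Assets:      Securities +$18.5B, Loans to banks +$44B
  Liabilities: Bank reserves +$102B, Government deposits −$39.5B
Commercial banking system:
  Assets:      Reserves at CB +$102B, Securities −$18.5B
  Liabilities: Checkable deposits +$39.5B, Borrowings from CB +$44B
Change in total bank assets = +$83.5 billion.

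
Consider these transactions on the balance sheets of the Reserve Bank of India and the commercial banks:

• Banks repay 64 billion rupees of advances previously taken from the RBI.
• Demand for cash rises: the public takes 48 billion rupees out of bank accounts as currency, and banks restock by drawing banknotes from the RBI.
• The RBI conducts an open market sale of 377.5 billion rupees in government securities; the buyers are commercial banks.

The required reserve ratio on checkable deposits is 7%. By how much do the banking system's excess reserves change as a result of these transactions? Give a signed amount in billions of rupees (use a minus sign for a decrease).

Discount-window repayment 64 billion rupees: reserves −64B, deposits 0.
Currency withdrawal 48 billion rupees: reserves −48B, deposits −48B.
OMO sale (to banks) 377.5 billion rupees: reserves −377.5B, deposits 0.
Totals: Δreserves = −489.5B, Δdeposits = −48B.
Δrequired reserves = 7% × −48B = −3.36B.
Δexcess reserves = Δreserves − Δrequired = −489.5B − (−3.36B) = -486.14 billion.

-486.14 billion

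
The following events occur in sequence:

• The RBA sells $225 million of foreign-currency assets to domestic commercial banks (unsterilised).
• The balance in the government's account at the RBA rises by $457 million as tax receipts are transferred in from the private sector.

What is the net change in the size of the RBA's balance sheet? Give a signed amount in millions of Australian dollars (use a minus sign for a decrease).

-$225 million

RBA balance sheet:
  Assets:      Foreign assets −$225M
  Liabilities: Bank reserves −$682M, Government deposits +$457M
Change in total RBA assets = -$225 million.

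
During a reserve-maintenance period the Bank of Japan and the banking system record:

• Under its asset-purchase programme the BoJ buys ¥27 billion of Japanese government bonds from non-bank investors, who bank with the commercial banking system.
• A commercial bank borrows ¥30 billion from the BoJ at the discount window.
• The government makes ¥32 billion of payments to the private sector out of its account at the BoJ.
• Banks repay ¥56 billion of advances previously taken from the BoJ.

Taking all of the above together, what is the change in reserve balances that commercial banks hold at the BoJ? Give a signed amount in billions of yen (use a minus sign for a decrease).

Asset purchase (from non-banks) ¥27 billion: the BoJ pays by crediting reserve accounts → +¥27B.
Discount-window loan ¥30 billion: the loan is credited to the bank's reserve account → +¥30B.
Government spending ¥32 billion: government payments flow into bank reserve accounts → +¥32B.
Discount-window repayment ¥56 billion: repayment is debited from reserves → −¥56B.
Net: 27 + 30 + 32 − 56 = +¥33 billion.

+¥33 billion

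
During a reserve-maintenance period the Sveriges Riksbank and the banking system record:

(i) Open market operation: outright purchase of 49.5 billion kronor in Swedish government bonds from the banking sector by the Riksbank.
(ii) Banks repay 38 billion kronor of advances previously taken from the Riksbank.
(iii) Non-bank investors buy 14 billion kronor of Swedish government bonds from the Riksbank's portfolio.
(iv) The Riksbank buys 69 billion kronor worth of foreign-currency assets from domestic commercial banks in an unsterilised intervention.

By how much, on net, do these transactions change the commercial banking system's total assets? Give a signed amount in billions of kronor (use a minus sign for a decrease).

-52 billion

OMO purchase (from banks) 49.5 billion kronor: just an asset swap on bank balance sheets → 0.
Discount-window repayment 38 billion kronor: bank balance sheets shrink → −38B.
Asset sale (to non-banks) 14 billion kronor: bank balance sheets shrink → −14B.
FX purchase 69 billion kronor: just an asset swap on bank balance sheets → 0.
Net: 0 − 38 − 14 + 0 = -52 billion.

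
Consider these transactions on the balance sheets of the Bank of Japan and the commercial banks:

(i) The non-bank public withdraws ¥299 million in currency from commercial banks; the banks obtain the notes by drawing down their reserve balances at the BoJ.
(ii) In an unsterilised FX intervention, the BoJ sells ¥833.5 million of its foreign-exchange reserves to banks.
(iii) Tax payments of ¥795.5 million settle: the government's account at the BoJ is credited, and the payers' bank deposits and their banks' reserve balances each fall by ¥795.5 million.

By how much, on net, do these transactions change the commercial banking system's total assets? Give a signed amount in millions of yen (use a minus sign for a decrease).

BoJ balance sheet:
  Assets:      Foreign assets −¥833.5M
  Liabilities: Bank reserves −¥1928M, Currency in circulation +¥299M, Government deposits +¥795.5M
Commercial banking system:
  Assets:      Reserves at CB −¥1928M, Foreign assets +¥833.5M
  Liabilities: Checkable deposits −¥1094.5M
Change in total bank assets = -¥1094.5 million.

-¥1094.5 million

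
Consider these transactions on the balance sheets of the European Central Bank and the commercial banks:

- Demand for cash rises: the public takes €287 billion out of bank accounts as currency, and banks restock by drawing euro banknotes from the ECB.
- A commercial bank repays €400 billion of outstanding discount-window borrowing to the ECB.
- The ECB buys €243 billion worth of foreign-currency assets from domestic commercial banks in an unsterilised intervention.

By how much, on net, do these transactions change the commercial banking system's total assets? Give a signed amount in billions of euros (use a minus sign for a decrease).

-€687 billion

Currency withdrawal €287 billion: bank balance sheets shrink → −€287B.
Discount-window repayment €400 billion: bank balance sheets shrink → −€400B.
FX purchase €243 billion: just an asset swap on bank balance sheets → 0.
Net: −287 − 400 + 0 = -€687 billion.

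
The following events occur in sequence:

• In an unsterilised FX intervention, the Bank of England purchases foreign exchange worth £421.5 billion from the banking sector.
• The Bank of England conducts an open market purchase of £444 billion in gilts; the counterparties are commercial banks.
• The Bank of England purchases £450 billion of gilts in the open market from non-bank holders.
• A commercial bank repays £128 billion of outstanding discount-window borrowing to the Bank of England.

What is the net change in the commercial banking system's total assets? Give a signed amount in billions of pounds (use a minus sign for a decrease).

Bank of England balance sheet:
  Assets:      Securities +£894B, Loans to banks −£128B, Foreign assets +£421.5B
  Liabilities: Bank reserves +£1187.5B
Commercial banking system:
  Assets:      Reserves at CB +£1187.5B, Securities −£444B, Foreign assets −£421.5B
  Liabilities: Checkable deposits +£450B, Borrowings from CB −£128B
Change in total bank assets = +£322 billion.

+£322 billion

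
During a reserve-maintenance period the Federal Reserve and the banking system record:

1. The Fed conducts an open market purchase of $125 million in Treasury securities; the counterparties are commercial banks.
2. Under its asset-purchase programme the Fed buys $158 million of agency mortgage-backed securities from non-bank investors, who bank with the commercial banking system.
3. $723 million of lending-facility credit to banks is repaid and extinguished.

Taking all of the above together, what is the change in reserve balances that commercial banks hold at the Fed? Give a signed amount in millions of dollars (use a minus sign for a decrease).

-$440 million

OMO purchase (from banks) $125 million: the Fed pays by crediting reserve accounts → +$125M.
Asset purchase (from non-banks) $158 million: the Fed pays by crediting reserve accounts → +$158M.
Discount-window repayment $723 million: repayment is debited from reserves → −$723M.
Net: 125 + 158 − 723 = -$440 million.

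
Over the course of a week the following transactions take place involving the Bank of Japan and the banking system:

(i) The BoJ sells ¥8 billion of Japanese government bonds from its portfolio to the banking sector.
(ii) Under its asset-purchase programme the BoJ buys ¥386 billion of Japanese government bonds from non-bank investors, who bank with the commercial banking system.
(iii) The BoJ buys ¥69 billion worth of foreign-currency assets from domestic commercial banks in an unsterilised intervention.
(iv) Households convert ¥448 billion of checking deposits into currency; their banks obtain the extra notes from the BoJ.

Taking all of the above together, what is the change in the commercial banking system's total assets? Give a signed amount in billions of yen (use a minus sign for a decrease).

-¥62 billion

OMO sale (to banks) ¥8 billion: just an asset swap on bank balance sheets → 0.
Asset purchase (from non-banks) ¥386 billion: bank balance sheets expand → +¥386B.
FX purchase ¥69 billion: just an asset swap on bank balance sheets → 0.
Currency withdrawal ¥448 billion: bank balance sheets shrink → −¥448B.
Net: 0 + 386 + 0 − 448 = -¥62 billion.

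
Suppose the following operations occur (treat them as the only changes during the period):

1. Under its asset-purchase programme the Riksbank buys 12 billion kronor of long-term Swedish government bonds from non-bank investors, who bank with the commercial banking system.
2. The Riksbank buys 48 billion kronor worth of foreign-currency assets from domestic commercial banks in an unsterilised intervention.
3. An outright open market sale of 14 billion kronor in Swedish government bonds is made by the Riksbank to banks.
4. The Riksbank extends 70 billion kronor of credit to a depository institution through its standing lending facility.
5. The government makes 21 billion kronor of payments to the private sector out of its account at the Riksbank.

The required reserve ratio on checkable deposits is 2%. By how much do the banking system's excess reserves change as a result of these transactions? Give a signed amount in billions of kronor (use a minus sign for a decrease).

+136.34 billion

Asset purchase (from non-banks) 12 billion kronor: reserves +12B, deposits +12B.
FX purchase 48 billion kronor: reserves +48B, deposits 0.
OMO sale (to banks) 14 billion kronor: reserves −14B, deposits 0.
Discount-window loan 70 billion kronor: reserves +70B, deposits 0.
Government spending 21 billion kronor: reserves +21B, deposits +21B.
Totals: Δreserves = +137B, Δdeposits = +33B.
Δrequired reserves = 2% × +33B = +0.66B.
Δexcess reserves = Δreserves − Δrequired = +137B − (+0.66B) = +136.34 billion.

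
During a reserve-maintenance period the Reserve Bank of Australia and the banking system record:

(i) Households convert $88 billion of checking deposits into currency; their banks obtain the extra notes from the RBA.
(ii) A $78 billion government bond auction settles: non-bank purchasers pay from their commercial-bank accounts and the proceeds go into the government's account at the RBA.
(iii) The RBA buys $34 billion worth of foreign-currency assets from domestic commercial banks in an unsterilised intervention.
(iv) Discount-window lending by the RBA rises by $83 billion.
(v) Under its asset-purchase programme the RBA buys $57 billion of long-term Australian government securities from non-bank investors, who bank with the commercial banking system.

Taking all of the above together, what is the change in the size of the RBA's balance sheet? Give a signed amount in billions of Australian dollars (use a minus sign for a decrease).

+$174 billion

Currency withdrawal $88 billion: only the composition of liabilities changes → 0.
Government account inflow $78 billion: only the composition of liabilities changes → 0.
FX purchase $34 billion: an RBA asset is acquired → +$34B.
Discount-window loan $83 billion: an RBA asset is acquired → +$83B.
Asset purchase (from non-banks) $57 billion: an RBA asset is acquired → +$57B.
Net: 0 + 0 + 34 + 83 + 57 = +$174 billion.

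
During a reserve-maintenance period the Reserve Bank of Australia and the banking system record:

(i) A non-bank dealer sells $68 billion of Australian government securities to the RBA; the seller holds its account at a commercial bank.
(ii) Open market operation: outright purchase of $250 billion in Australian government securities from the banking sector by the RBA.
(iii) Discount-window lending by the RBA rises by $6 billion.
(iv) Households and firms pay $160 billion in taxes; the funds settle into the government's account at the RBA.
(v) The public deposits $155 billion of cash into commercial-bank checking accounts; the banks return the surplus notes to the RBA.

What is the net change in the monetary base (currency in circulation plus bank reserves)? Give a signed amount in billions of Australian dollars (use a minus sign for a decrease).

RBA balance sheet:
  Assets:      Securities +$318B, Loans to banks +$6B
  Liabilities: Bank reserves +$319B, Currency in circulation −$155B, Government deposits +$160B
Commercial banking system:
  Assets:      Reserves at CB +$319B, Securities −$250B
  Liabilities: Checkable deposits +$63B, Borrowings from CB +$6B
Monetary base = currency + reserves: −$155B + (+$319B) = +$164 billion.

+$164 billion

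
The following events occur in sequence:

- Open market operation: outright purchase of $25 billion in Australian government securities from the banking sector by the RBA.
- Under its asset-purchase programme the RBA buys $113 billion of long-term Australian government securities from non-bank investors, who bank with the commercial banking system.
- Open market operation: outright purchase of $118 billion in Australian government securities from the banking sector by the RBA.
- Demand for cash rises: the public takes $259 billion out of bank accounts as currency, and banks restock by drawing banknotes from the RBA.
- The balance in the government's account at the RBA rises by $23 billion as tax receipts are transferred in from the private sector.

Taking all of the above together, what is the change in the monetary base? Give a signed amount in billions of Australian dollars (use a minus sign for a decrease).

OMO purchase (from banks) $25 billion: RBA balance sheet expands → +$25B.
Asset purchase (from non-banks) $113 billion: RBA balance sheet expands → +$113B.
OMO purchase (from banks) $118 billion: RBA balance sheet expands → +$118B.
Currency withdrawal $259 billion: just a shift between currency and reserves — both are base money → 0.
Government account inflow $23 billion: reserves shift to a non-base liability → −$23B.
Net: 25 + 113 + 118 + 0 − 23 = +$233 billion.

+$233 billion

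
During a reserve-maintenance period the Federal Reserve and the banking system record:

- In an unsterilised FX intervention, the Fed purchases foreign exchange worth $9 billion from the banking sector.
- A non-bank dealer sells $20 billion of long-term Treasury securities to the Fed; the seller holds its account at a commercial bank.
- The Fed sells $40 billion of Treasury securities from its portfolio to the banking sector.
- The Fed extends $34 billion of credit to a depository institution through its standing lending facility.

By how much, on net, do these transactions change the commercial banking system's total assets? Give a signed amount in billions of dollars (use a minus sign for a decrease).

+$54 billion

Fed balance sheet:
  Assets:      Securities −$20B, Loans to banks +$34B, Foreign assets +$9B
  Liabilities: Bank reserves +$23B
Commercial banking system:
  Assets:      Reserves at CB +$23B, Securities +$40B, Foreign assets −$9B
  Liabilities: Checkable deposits +$20B, Borrowings from CB +$34B
Change in total bank assets = +$54 billion.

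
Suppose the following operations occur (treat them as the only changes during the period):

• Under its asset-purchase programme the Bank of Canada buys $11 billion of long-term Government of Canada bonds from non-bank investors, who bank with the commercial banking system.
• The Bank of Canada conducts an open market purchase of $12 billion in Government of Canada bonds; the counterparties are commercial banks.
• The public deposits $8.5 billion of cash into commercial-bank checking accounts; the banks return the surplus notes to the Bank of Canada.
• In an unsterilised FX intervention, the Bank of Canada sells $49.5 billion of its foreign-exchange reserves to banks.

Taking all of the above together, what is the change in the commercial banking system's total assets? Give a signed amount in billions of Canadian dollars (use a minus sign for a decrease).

+$19.5 billion

Asset purchase (from non-banks) $11 billion: bank balance sheets expand → +$11B.
OMO purchase (from banks) $12 billion: just an asset swap on bank balance sheets → 0.
Currency deposit $8.5 billion: bank balance sheets expand → +$8.5B.
FX sale $49.5 billion: just an asset swap on bank balance sheets → 0.
Net: 11 + 0 + 8.5 + 0 = +$19.5 billion.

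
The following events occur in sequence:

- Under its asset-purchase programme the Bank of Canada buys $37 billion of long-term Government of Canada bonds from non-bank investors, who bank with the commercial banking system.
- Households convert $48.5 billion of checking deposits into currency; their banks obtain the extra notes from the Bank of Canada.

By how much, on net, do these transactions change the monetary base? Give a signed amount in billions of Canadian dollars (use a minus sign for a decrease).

Bank of Canada balance sheet:
  Assets:      Securities +$37B
  Liabilities: Bank reserves −$11.5B, Currency in circulation +$48.5B
Commercial banking system:
  Assets:      Reserves at CB −$11.5B
  Liabilities: Checkable deposits −$11.5B
Monetary base = currency + reserves: +$48.5B + (−$11.5B) = +$37 billion.

+$37 billion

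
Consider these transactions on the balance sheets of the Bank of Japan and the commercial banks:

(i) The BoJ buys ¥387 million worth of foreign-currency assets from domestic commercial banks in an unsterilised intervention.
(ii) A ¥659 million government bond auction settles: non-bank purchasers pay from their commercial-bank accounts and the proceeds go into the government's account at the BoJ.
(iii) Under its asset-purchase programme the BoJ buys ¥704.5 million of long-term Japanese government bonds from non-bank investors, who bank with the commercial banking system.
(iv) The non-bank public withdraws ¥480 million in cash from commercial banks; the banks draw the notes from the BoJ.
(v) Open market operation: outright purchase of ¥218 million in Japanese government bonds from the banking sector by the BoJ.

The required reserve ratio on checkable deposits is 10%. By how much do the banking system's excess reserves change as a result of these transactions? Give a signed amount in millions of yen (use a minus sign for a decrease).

FX purchase ¥387 million: reserves +¥387M, deposits 0.
Government account inflow ¥659 million: reserves −¥659M, deposits −¥659M.
Asset purchase (from non-banks) ¥704.5 million: reserves +¥704.5M, deposits +¥704.5M.
Currency withdrawal ¥480 million: reserves −¥480M, deposits −¥480M.
OMO purchase (from banks) ¥218 million: reserves +¥218M, deposits 0.
Totals: Δreserves = +¥170.5M, Δdeposits = −¥434.5M.
Δrequired reserves = 10% × −¥434.5M = −¥43.45M.
Δexcess reserves = Δreserves − Δrequired = +¥170.5M − (−¥43.45M) = +¥213.95 million.

+¥213.95 million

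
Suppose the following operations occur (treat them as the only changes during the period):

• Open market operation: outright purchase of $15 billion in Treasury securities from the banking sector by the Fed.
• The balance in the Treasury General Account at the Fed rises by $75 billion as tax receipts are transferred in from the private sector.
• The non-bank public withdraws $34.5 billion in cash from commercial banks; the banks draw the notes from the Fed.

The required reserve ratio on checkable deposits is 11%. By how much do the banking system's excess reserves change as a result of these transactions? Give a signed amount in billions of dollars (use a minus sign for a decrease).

-$82.455 billion

OMO purchase (from banks) $15 billion: reserves +$15B, deposits 0.
Government account inflow $75 billion: reserves −$75B, deposits −$75B.
Currency withdrawal $34.5 billion: reserves −$34.5B, deposits −$34.5B.
Totals: Δreserves = −$94.5B, Δdeposits = −$109.5B.
Δrequired reserves = 11% × −$109.5B = −$12.045B.
Δexcess reserves = Δreserves − Δrequired = −$94.5B − (−$12.045B) = -$82.455 billion.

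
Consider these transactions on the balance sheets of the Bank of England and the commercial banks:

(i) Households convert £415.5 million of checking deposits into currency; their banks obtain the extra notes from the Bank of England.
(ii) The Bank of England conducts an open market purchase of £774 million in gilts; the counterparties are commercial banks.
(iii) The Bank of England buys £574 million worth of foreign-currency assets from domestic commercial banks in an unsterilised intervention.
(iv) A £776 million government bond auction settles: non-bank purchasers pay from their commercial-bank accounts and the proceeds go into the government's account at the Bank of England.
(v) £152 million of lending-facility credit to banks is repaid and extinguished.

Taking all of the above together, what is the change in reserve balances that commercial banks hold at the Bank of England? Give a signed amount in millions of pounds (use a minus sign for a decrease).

Bank of England balance sheet:
  Assets:      Securities +£774M, Loans to banks −£152M, Foreign assets +£574M
  Liabilities: Bank reserves +£4.5M, Currency in circulation +£415.5M, Government deposits +£776M
So the change in reserve balances that commercial banks hold at the Bank of England is +£4.5 million.

+£4.5 million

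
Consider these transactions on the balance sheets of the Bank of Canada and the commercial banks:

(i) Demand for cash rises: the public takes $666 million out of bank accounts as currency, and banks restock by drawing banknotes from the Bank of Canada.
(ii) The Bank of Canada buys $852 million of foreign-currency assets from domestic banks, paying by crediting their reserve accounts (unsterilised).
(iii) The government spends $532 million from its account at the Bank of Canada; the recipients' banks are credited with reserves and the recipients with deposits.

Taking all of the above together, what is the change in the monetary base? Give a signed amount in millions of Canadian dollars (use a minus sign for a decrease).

Bank of Canada balance sheet:
  Assets:      Foreign assets +$852M
  Liabilities: Bank reserves +$718M, Currency in circulation +$666M, Government deposits −$532M
Monetary base = currency + reserves: +$666M + (+$718M) = +$1384 million.

+$1384 million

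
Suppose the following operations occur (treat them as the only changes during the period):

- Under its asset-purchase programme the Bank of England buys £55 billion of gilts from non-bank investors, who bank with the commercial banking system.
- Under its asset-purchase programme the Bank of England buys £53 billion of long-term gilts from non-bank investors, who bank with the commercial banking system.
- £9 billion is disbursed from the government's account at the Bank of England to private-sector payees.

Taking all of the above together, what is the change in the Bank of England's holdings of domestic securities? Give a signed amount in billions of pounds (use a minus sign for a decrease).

+£108 billion

Bank of England balance sheet:
  Assets:      Securities +£108B
  Liabilities: Bank reserves +£117B, Government deposits −£9B
So the change in the Bank of England's holdings of domestic securities is +£108 billion.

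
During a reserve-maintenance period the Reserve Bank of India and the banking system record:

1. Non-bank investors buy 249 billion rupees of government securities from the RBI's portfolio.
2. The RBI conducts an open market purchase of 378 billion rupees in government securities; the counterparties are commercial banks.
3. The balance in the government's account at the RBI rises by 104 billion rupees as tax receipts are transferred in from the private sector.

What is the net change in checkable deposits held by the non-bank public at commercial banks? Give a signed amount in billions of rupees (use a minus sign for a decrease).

RBI balance sheet:
  Assets:      Securities +129B
  Liabilities: Bank reserves +25B, Government deposits +104B
Commercial banking system:
  Assets:      Reserves at CB +25B, Securities −378B
  Liabilities: Checkable deposits −353B
So the change in checkable deposits held by the non-bank public at commercial banks is -353 billion.

-353 billion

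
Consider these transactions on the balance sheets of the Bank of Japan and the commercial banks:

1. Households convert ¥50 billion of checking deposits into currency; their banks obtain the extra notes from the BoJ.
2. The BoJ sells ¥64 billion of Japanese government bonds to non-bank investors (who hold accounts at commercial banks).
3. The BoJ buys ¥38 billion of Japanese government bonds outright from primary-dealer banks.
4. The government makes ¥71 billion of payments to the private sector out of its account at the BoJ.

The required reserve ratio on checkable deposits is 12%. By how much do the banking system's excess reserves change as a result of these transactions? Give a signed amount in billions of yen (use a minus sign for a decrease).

Currency withdrawal ¥50 billion: reserves −¥50B, deposits −¥50B.
Asset sale (to non-banks) ¥64 billion: reserves −¥64B, deposits −¥64B.
OMO purchase (from banks) ¥38 billion: reserves +¥38B, deposits 0.
Government spending ¥71 billion: reserves +¥71B, deposits +¥71B.
Totals: Δreserves = −¥5B, Δdeposits = −¥43B.
Δrequired reserves = 12% × −¥43B = −¥5.16B.
Δexcess reserves = Δreserves − Δrequired = −¥5B − (−¥5.16B) = +¥0.16 billion.

+¥0.16 billion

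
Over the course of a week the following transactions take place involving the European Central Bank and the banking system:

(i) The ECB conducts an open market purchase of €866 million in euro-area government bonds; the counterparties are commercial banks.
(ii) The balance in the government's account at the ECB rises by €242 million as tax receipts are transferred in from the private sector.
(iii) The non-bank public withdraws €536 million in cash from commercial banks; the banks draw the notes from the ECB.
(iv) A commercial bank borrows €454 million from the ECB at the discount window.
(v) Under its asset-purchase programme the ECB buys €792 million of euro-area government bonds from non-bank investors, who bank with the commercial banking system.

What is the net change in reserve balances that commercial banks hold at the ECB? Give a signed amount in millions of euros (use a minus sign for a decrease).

ECB balance sheet:
  Assets:      Securities +€1658M, Loans to banks +€454M
  Liabilities: Bank reserves +€1334M, Currency in circulation +€536M, Government deposits +€242M
Commercial banking system:
  Assets:      Reserves at CB +€1334M, Securities −€866M
  Liabilities: Checkable deposits +€14M, Borrowings from CB +€454M
So the change in reserve balances that commercial banks hold at the ECB is +€1334 million.

+€1334 million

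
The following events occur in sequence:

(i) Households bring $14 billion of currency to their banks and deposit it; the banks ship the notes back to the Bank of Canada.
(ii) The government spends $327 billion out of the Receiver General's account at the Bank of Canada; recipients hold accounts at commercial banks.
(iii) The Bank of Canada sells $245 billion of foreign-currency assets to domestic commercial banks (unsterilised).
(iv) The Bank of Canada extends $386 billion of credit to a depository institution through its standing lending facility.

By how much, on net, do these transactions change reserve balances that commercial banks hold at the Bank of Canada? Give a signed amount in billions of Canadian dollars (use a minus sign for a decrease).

+$482 billion

Bank of Canada balance sheet:
  Assets:      Loans to banks +$386B, Foreign assets −$245B
  Liabilities: Bank reserves +$482B, Currency in circulation −$14B, Government deposits −$327B
So the change in reserve balances that commercial banks hold at the Bank of Canada is +$482 billion.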